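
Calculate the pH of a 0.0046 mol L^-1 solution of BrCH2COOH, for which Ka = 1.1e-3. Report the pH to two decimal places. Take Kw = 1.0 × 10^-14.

BrCH2COOH ⇌ BrCH2COO- + H+
Ka = [H+]²/(0.0046 − [H+]) = 1.1 × 10^-3
Here C₀/Ka ≈ 4.18, so the small-[H+] approximation fails. Use the quadratic:
[H+] = (−Ka + √(Ka² + 4·Ka·C₀))/2 = 1.77 × 10^-3 M
pH = −log[H+] = −log(1.77 × 10^-3) = 2.75

pH = 2.75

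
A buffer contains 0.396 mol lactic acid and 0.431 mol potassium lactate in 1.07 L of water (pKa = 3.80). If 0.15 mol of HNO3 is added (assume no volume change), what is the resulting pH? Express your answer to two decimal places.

After neutralization: n(CH3CH(OH)COOH) = 0.546 mol, n(CH3CH(OH)COO-) = 0.281 mol.
pH = pKa + log([A⁻]/[HA]) = 3.80 + log(0.281/0.546) = 3.80 -0.288

pH = 3.51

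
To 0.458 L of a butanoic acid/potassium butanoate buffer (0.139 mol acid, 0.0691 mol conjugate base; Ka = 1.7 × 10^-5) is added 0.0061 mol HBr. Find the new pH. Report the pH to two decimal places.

pH = 4.41

After neutralization: n(CH3(CH2)2COOH) = 0.145 mol, n(CH3(CH2)2COO-) = 0.063 mol.
pKa = −log(1.7 × 10^-5) = 4.770
Henderson–Hasselbalch with mole ratio 0.063/0.145: pH = 4.770 + (-0.362)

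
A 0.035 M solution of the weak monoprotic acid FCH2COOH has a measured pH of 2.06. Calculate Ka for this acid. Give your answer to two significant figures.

Ka = 2.9 × 10^-3

[H+] = 10^(-2.06) = 8.71 × 10^-3 M
At equilibrium [HA] = 0.035 − 8.71 × 10^-3 = 2.63 × 10^-2 M
Ka = [H+][A-]/[HA] = (8.71 × 10^-3)² / 2.63 × 10^-2 = 2.9 × 10^-3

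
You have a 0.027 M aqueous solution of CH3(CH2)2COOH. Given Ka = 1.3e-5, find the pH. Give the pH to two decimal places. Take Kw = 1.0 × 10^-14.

CH3(CH2)2COOH ⇌ CH3(CH2)2COO- + H+
From the ICE table, Ka = x²/(0.027 − x) = 1.3 × 10^-5.
Neglecting x in the denominator: x = √(1.3 × 10^-5 × 0.027) = 5.92 × 10^-4 M
Check: 2.2% ionized — well under 5%, approximation valid.
pH = −log[H+] = −log(5.92 × 10^-4) = 3.23

pH = 3.23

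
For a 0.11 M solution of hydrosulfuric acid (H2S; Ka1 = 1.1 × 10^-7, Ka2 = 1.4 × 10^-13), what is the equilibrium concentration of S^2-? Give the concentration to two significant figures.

First ionization gives [H+] ≈ [HS-] = 1.10 × 10^-4 M.
Second step: Ka2 = [H+][S^2-]/[HS-] ≈ [S^2-] (since [H+] ≈ [HS-]).
So [S^2-] ≈ Ka2.

1.4 × 10^-13 M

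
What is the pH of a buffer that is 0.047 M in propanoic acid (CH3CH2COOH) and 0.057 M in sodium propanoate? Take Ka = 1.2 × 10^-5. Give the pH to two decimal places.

pH = 5.00

pKa = −log(1.2 × 10^-5) = 4.921
Henderson–Hasselbalch: pH = pKa + log([CH3CH2COO-]/[CH3CH2COOH]) = 4.921 + log(0.057/0.047)
pH = 4.921 + (+0.084) = 5.00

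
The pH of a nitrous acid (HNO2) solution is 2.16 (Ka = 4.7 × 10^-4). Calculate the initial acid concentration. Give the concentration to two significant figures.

C₀ = 1.1 × 10^-1 M

[H+] = 10^(-2.16) = 6.92 × 10^-3 M = x
Ka = x²/(C₀ − x) ⇒ C₀ = x + x²/Ka
C₀ = 6.92 × 10^-3 + (6.92 × 10^-3)²/(4.7 × 10^-4) = 1.09 × 10^-1 M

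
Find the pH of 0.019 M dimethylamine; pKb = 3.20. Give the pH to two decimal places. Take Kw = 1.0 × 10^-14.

(CH3)2NH + H2O ⇌ (CH3)2NH2+ + OH-
Kb = 10^(−3.20) = 6.31 × 10^-4
From the ICE table, Kb = x²/(0.019 − x) = 6.31 × 10^-4.
x is not negligible relative to C₀; solve x² + 0.000631·x − 1.2e-05 = 0.
x = (−Kb + √(Kb² + 4·Kb·C₀))/2 = 3.16 × 10^-3 M
pOH = 2.50, so pH = 14.00 − pOH = 11.50

pH = 11.50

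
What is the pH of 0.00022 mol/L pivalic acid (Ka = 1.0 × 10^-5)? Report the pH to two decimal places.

pH = 4.37

(CH3)3CCOOH ⇌ (CH3)3CCOO- + H+
From the ICE table, Ka = [H+]²/(0.00022 − [H+]) = 1.0 × 10^-5.
[H+] is not negligible relative to C₀; solve [H+]² + 1e-05·[H+] − 2.2e-09 = 0.
[H+] = [−1e-05 + √(1e-05² + 8.8e-09)]/2 = 4.22 × 10^-5 M
pH = −log[H+] = −log(4.22 × 10^-5) = 4.37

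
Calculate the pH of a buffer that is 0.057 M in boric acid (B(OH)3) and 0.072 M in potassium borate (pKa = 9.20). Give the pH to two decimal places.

pH = 9.30

pH = pKa + log([A⁻]/[HA]) = 9.20 + log(0.072/0.057)
pH = 9.20 + (+0.101) = 9.30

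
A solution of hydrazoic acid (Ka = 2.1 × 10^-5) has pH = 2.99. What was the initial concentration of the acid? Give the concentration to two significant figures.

C₀ = 5.1 × 10^-2 M

[H+] = 10^(-2.99) = 1.02 × 10^-3 M = x
Ka = x²/(C₀ − x) ⇒ C₀ = x + x²/Ka
C₀ = 1.02 × 10^-3 + (1.02 × 10^-3)²/(2.1 × 10^-5) = 5.06 × 10^-2 M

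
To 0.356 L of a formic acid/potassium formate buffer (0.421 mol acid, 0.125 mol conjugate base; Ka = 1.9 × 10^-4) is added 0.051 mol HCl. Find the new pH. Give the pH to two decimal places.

After neutralization: n(HCOOH) = 0.472 mol, n(HCOO-) = 0.074 mol.
pKa = −log(1.9 × 10^-4) = 3.721
pH = pKa + log([A⁻]/[HA]) = 3.721 + log(0.074/0.472) = 3.721 -0.805

pH = 2.92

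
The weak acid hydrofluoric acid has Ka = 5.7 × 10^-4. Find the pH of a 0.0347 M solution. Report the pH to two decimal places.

pH = 2.38

HF ⇌ F- + H+
Let x = [H+] at equilibrium. Ka = x²/(0.0347 − x).
The 5% rule fails; solving x² + Ka·x − Ka·C₀ = 0 exactly:
x = (−Ka + √(Ka² + 4·Ka·C₀))/2 = 4.17 × 10^-3 M
pH = −log[H+] = −log(4.17 × 10^-3) = 2.38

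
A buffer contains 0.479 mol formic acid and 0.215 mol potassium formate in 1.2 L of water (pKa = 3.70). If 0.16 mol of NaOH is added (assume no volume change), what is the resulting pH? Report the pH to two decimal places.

pH = 3.77

After neutralization: n(HCOOH) = 0.319 mol, n(HCOO-) = 0.375 mol.
Henderson–Hasselbalch with mole ratio 0.375/0.319: pH = 3.70 + (+0.070)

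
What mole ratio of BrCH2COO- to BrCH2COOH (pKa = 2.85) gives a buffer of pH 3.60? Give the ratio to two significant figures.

ratio = 5.6

pH = pKa + log(r) ⇒ log(r) = 3.60 − 2.85 = +0.75
r = [BrCH2COO-]/[BrCH2COOH] = 10^(+0.75) = 5.62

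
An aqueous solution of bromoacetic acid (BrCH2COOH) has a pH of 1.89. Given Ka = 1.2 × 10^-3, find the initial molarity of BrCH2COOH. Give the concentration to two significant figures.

C₀ = 1.5 × 10^-1 M

[H+] = 10^(-1.89) = 1.29 × 10^-2 M = x
Ka = x²/(C₀ − x) ⇒ C₀ = x + x²/Ka
C₀ = 1.29 × 10^-2 + (1.29 × 10^-2)²/(1.2 × 10^-3) = 1.52 × 10^-1 M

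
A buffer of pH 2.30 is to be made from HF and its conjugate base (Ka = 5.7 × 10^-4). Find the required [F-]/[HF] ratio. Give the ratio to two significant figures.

pKa = -log(5.7 × 10^-4) = 3.244
pH = pKa + log(r) ⇒ log(r) = 2.30 − 3.244 = -0.944
r = [F-]/[HF] = 10^(-0.944) = 0.114

ratio = 0.11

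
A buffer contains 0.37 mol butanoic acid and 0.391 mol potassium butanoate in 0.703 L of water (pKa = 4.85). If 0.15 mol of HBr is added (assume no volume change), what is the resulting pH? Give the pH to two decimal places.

pH = 4.52

After neutralization: n(CH3(CH2)2COOH) = 0.52 mol, n(CH3(CH2)2COO-) = 0.241 mol.
pH = pKa + log([A⁻]/[HA]) = 4.85 + log(0.241/0.52) = 4.85 -0.334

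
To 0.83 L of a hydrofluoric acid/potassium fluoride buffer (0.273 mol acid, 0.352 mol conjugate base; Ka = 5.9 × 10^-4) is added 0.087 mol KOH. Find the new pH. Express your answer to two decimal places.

OH- converts HF to F-: HF → 0.186 mol, F- → 0.439 mol.
pKa = −log(5.9 × 10^-4) = 3.229
pH = pKa + log([A⁻]/[HA]) = 3.229 + log(0.439/0.186) = 3.229 +0.373

pH = 3.60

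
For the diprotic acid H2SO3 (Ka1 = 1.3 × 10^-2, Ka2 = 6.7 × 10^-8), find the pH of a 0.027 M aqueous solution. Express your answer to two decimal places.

Ka1 ≫ Ka2, so treat the first dissociation as the only significant source of H+.
Ka1 = x²/(0.027 − x) = 1.3 × 10^-2
Solving the quadratic: x = (−Ka1 + √(Ka1² + 4·Ka1·C₀))/2 = 1.33 × 10^-2 M
pH = −log(1.33 × 10^-2) = 1.88

pH = 1.88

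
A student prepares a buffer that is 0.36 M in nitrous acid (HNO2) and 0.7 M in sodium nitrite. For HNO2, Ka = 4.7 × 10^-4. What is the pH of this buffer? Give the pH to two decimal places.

pH = 3.62

pKa = −log(4.7 × 10^-4) = 3.328
pH = pKa + log([A⁻]/[HA]) = 3.328 + log(0.7/0.36)
pH = 3.328 + (+0.289) = 3.62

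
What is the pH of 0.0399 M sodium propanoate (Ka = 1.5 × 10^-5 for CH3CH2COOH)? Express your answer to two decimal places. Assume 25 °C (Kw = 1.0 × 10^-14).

CH3CH2COO- is the conjugate base of the weak acid CH3CH2COOH.
Kb = Kw/Ka = 1.0×10^-14 / 1.5 × 10^-5 = 6.67 × 10^-10
Kb = x²/(0.0399 − x) = 6.67 × 10^-10
Since Kb ≪ C₀, x ≈ √(Kb·C₀) = 5.16 × 10^-6 M.
pOH = 5.29, so pH = 14.00 − pOH = 8.71

pH = 8.71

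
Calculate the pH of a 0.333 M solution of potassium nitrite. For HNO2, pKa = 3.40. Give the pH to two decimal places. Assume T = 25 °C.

NO2- is the conjugate base of the weak acid HNO2.
Ka = 10^(−3.40) = 3.98 × 10^-4
Kb = Kw/Ka = 1.0×10^-14 / 3.98 × 10^-4 = 2.51 × 10^-11
From the ICE table, Kb = x²/(0.333 − x) = 2.51 × 10^-11.
Assume x ≪ 0.333: x ≈ √(2.51 × 10^-11 × 0.333) = 2.89 × 10^-6 M
pOH = −log(2.89 × 10^-6) = 5.54; pH = 14.00 − 5.54 = 8.46

pH = 8.46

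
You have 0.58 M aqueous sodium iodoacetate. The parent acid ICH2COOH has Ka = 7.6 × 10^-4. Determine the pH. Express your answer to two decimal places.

ICH2COO- is the conjugate base of the weak acid ICH2COOH.
Kb = Kw/Ka = 1.0×10^-14 / 7.6 × 10^-4 = 1.32 × 10^-11
From the ICE table, Kb = [OH-]²/(0.58 − [OH-]) = 1.32 × 10^-11.
Assume [OH-] ≪ 0.58: [OH-] ≈ √(1.32 × 10^-11 × 0.58) = 2.77 × 10^-6 M
([OH-]/C₀ = 0.00048% < 5%, so the approximation holds.)
pOH = 5.56, so pH = 14.00 − pOH = 8.44

pH = 8.44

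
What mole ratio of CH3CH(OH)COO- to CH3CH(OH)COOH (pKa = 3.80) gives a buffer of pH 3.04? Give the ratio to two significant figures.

ratio = 0.17

pH = pKa + log(r) ⇒ log(r) = 3.04 − 3.80 = -0.76
r = [CH3CH(OH)COO-]/[CH3CH(OH)COOH] = 10^(-0.76) = 0.174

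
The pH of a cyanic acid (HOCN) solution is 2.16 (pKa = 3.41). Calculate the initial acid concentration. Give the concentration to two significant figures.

C₀ = 1.3 × 10^-1 M

[H+] = 10^(-2.16) = 6.92 × 10^-3 M = x
Ka = 10^(−3.41) = 3.89 × 10^-4
Ka = x²/(C₀ − x) ⇒ C₀ = x + x²/Ka
C₀ = 6.92 × 10^-3 + (6.92 × 10^-3)²/(3.89 × 10^-4) = 1.30 × 10^-1 M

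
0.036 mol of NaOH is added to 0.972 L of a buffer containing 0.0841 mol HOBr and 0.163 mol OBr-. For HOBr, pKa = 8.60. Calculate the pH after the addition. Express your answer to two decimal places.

OH- converts HOBr to OBr-: HOBr → 0.0481 mol, OBr- → 0.199 mol.
pH = pKa + log(n_OBr-/n_HOBr) = 8.60 + log(0.199/0.0481) = 8.60 + (+0.617)

pH = 9.22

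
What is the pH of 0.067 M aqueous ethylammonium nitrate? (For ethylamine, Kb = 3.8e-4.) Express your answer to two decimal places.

C2H5NH3+ is the conjugate acid of the weak base C2H5NH2.
Ka = Kw/Kb = 1.0×10^-14 / 3.8 × 10^-4 = 2.63 × 10^-11
Ka = [H+]²/(0.067 − [H+]) = 2.63 × 10^-11
Since Ka ≪ C₀, [H+] ≈ √(Ka·C₀) = 1.33 × 10^-6 M.
([H+]/C₀ = 0.002% < 5%, so the approximation holds.)
pH = −log[H+] = −log(1.33 × 10^-6) = 5.88

pH = 5.88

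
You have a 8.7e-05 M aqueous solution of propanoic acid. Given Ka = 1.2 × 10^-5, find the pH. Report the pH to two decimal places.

pH = 4.57

CH3CH2COOH ⇌ CH3CH2COO- + H+
Ka = [H+]²/(8.7e-05 − [H+]) = 1.2 × 10^-5
Here C₀/Ka ≈ 7.25, so the small-[H+] approximation fails. Use the quadratic:
[H+] = [−1.2e-05 + √(1.2e-05² + 4.18e-09)]/2 = 2.69 × 10^-5 M
pH = −log[H+] = −log(2.69 × 10^-5) = 4.57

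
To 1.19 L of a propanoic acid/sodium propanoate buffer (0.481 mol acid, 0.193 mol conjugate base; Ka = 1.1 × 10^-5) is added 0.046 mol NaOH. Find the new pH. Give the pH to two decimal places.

After neutralization: n(CH3CH2COOH) = 0.435 mol, n(CH3CH2COO-) = 0.239 mol.
pKa = −log(1.1 × 10^-5) = 4.959
Henderson–Hasselbalch with mole ratio 0.239/0.435: pH = 4.959 + (-0.260)

pH = 4.70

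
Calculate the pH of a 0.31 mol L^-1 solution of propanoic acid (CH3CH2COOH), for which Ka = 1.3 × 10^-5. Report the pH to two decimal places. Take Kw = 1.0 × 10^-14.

CH3CH2COOH ⇌ CH3CH2COO- + H+
Ka = [H+]²/(0.31 − [H+]) = 1.3 × 10^-5
Since Ka ≪ C₀, [H+] ≈ √(Ka·C₀) = 2.01 × 10^-3 M.
pH = −log[H+] = −log(2.01 × 10^-3) = 2.70

pH = 2.70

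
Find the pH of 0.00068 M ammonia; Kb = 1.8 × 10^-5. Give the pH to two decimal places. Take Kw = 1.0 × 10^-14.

NH3 + H2O ⇌ NH4+ + OH-
Kb = x²/(0.00068 − x) = 1.8 × 10^-5
Here C₀/Kb ≈ 37.8, so the small-x approximation fails. Use the quadratic:
x = [−1.8e-05 + √(1.8e-05² + 4.9e-08)]/2 = 1.02 × 10^-4 M
pOH = 3.99, so pH = 14.00 − pOH = 10.01

pH = 10.01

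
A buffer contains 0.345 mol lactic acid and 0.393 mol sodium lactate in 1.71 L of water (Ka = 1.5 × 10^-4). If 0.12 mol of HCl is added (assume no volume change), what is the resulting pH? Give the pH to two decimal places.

pH = 3.59

Added H+ converts CH3CH(OH)COO- to CH3CH(OH)COOH: CH3CH(OH)COOH → 0.465 mol, CH3CH(OH)COO- → 0.273 mol.
pKa = −log(1.5 × 10^-4) = 3.824
pH = pKa + log(n_CH3CH(OH)COO-/n_CH3CH(OH)COOH) = 3.824 + log(0.273/0.465) = 3.824 + (-0.231)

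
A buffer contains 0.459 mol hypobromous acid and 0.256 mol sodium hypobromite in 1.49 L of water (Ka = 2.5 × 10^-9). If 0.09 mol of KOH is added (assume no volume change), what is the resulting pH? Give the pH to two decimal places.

pH = 8.57

After neutralization: n(HOBr) = 0.369 mol, n(OBr-) = 0.346 mol.
pKa = −log(2.5 × 10^-9) = 8.602
pH = pKa + log([A⁻]/[HA]) = 8.602 + log(0.346/0.369) = 8.602 -0.028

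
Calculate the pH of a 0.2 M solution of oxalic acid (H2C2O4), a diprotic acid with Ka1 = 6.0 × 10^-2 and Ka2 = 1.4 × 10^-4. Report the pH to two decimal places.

Ka1 ≫ Ka2, so treat the first dissociation as the only significant source of H+.
Ka1 = x²/(0.2 − x) = 6.0 × 10^-2
Solving the quadratic: x = (−Ka1 + √(Ka1² + 4·Ka1·C₀))/2 = 8.36 × 10^-2 M
pH = −log(8.36 × 10^-2) = 1.08

pH = 1.08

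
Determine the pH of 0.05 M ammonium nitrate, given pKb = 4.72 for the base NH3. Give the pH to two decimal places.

NH4+ is the conjugate acid of the weak base NH3.
Kb = 10^(−4.72) = 1.91 × 10^-5
Ka = Kw/Kb = 1.0×10^-14 / 1.91 × 10^-5 = 5.24 × 10^-10
From the ICE table, Ka = [H+]²/(0.05 − [H+]) = 5.24 × 10^-10.
Since Ka ≪ C₀, [H+] ≈ √(Ka·C₀) = 5.12 × 10^-6 M.
Check: 0.01% ionized — well under 5%, approximation valid.
pH = −log[H+] = −log(5.12 × 10^-6) = 5.29

pH = 5.29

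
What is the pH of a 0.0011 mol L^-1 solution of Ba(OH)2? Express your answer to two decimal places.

pH = 11.34

Ba(OH)2 is a strong base (each formula unit releases 2 OH-); [OH-] = 0.0022 M.
pOH = -log(0.0022) = 2.66
pH = 14.00 - 2.66 = 11.34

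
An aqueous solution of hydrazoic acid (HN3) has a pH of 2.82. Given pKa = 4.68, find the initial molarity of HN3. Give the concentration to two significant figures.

[H+] = 10^(-2.82) = 1.51 × 10^-3 M = x
Ka = 10^(−4.68) = 2.09 × 10^-5
Ka = x²/(C₀ − x) ⇒ C₀ = x + x²/Ka
C₀ = 1.51 × 10^-3 + (1.51 × 10^-3)²/(2.09 × 10^-5) = 1.11 × 10^-1 M

C₀ = 1.1 × 10^-1 M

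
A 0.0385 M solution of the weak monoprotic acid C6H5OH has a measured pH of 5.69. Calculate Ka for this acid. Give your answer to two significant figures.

Ka = 1.1 × 10^-10

[H+] = 10^(-5.69) = 2.04 × 10^-6 M
At equilibrium [HA] = 0.0385 − 2.04 × 10^-6 = 3.85 × 10^-2 M
Ka = [H+][A-]/[HA] = (2.04 × 10^-6)² / 3.85 × 10^-2 = 1.1 × 10^-10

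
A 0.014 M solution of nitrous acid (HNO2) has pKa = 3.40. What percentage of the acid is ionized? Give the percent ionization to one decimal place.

HNO2 ⇌ NO2- + H+; let x = [H+] at equilibrium.
Ka = 10^(−3.40) = 3.98 × 10^-4
Solve x² + 0.000398x − 5.57e-06 = 0 → x = 2.17 × 10^-3 M
Fraction ionized = 2.17 × 10^-3 / 0.014 = 0.1550 → 15.5%

15.5%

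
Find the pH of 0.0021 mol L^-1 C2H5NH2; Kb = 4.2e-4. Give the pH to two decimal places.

pH = 10.88

C2H5NH2 + H2O ⇌ C2H5NH3+ + OH-
Let x = [OH-] at equilibrium. Kb = x²/(0.0021 − x).
The 5% rule fails; solving x² + Kb·x − Kb·C₀ = 0 exactly:
x = (−Kb + √(Kb² + 4·Kb·C₀))/2 = 7.52 × 10^-4 M
pOH = 3.12, so pH = 14.00 − pOH = 10.88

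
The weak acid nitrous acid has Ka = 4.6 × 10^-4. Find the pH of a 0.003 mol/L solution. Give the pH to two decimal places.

HNO2 ⇌ NO2- + H+
From the ICE table, Ka = [H+]²/(0.003 − [H+]) = 4.6 × 10^-4.
Here C₀/Ka ≈ 6.52, so the small-[H+] approximation fails. Use the quadratic:
[H+] = [−0.00046 + √(0.00046² + 5.52e-06)]/2 = 9.67 × 10^-4 M
pH = −log(9.67 × 10^-4) = 3.01

pH = 3.01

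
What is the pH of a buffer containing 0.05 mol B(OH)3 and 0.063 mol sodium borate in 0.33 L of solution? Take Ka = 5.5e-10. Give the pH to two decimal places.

pKa = −log(5.5 × 10^-10) = 9.260
Henderson–Hasselbalch: pH = pKa + log([B(OH)4-]/[B(OH)3]) = 9.260 + log(0.063/0.05)
pH = 9.260 + (+0.100) = 9.36

pH = 9.36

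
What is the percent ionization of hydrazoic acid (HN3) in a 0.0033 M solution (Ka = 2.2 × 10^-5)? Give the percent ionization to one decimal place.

7.8%

HN3 ⇌ N3- + H+; let x = [H+] at equilibrium.
Solve x² + 2.2e-05x − 7.26e-08 = 0 → x = 2.59 × 10^-4 M
Fraction ionized = 2.59 × 10^-4 / 0.0033 = 0.0785 → 7.8%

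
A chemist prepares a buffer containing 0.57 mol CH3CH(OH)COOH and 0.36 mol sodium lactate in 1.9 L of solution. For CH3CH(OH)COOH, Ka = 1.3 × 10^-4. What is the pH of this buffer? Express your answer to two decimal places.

pH = 3.69

pKa = −log(1.3 × 10^-4) = 3.886
pH = pKa + log([A⁻]/[HA]) = 3.886 + log(0.36/0.57)
pH = 3.886 + (-0.200) = 3.69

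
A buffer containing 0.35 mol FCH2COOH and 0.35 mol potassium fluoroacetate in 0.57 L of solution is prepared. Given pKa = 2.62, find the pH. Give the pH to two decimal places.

pH = pKa + log([A⁻]/[HA]) = 2.62 + log(0.35/0.35)
pH = 2.62 + (+0.000) = 2.62

pH = 2.62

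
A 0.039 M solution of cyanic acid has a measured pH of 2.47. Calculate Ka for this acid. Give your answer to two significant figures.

[H+] = 10^(-2.47) = 3.39 × 10^-3 M
At equilibrium [HA] = 0.039 − 3.39 × 10^-3 = 3.56 × 10^-2 M
Ka = [H+][A-]/[HA] = (3.39 × 10^-3)² / 3.56 × 10^-2 = 3.2 × 10^-4

Ka = 3.2 × 10^-4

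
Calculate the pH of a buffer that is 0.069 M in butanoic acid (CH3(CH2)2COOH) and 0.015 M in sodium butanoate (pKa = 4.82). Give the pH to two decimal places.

pH = 4.16

Henderson–Hasselbalch: pH = pKa + log([CH3(CH2)2COO-]/[CH3(CH2)2COOH]) = 4.82 + log(0.015/0.069)
pH = 4.82 + (-0.663) = 4.16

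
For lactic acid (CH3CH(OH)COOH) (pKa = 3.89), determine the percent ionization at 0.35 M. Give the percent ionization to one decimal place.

CH3CH(OH)COOH ⇌ CH3CH(OH)COO- + H+; let x = [H+] at equilibrium.
Ka = 10^(−3.89) = 1.29 × 10^-4
x ≈ √(Ka·C₀) = √(1.29 × 10^-4 × 0.35) = 6.72 × 10^-3 M
% ionization = x/C₀ × 100% = 6.72 × 10^-3/0.35 × 100% = 1.9%

1.9%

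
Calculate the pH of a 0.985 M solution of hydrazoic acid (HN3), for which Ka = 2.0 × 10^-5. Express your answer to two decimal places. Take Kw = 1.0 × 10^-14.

HN3 ⇌ N3- + H+
From the ICE table, Ka = [H+]²/(0.985 − [H+]) = 2.0 × 10^-5.
Neglecting [H+] in the denominator: [H+] = √(2.0 × 10^-5 × 0.985) = 4.44 × 10^-3 M
([H+]/C₀ = 0.45% < 5%, so the approximation holds.)
pH = −log[H+] = −log(4.44 × 10^-3) = 2.35

pH = 2.35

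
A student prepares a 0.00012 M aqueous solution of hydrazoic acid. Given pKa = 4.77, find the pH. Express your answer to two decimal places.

HN3 ⇌ N3- + H+
Ka = 10^(−4.77) = 1.70 × 10^-5
Ka = [H+]²/(0.00012 − [H+]) = 1.70 × 10^-5
Here C₀/Ka ≈ 7.06, so the small-[H+] approximation fails. Use the quadratic:
[H+] = (−Ka + √(Ka² + 4·Ka·C₀))/2 = 3.75 × 10^-5 M
pH = −log[H+] = −log(3.75 × 10^-5) = 4.43

pH = 4.43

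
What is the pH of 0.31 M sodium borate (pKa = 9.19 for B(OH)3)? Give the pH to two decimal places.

pH = 11.34

B(OH)4- is the conjugate base of the weak acid B(OH)3.
Ka = 10^(−9.19) = 6.46 × 10^-10
Kb = Kw/Ka = 1.0×10^-14 / 6.46 × 10^-10 = 1.55 × 10^-5
Let x = [OH-] at equilibrium. Kb = x²/(0.31 − x).
Assume x ≪ 0.31: x ≈ √(1.55 × 10^-5 × 0.31) = 2.19 × 10^-3 M
(x/C₀ = 0.71% < 5%, so the approximation holds.)
pOH = −log(2.19 × 10^-3) = 2.66; pH = 14.00 − 2.66 = 11.34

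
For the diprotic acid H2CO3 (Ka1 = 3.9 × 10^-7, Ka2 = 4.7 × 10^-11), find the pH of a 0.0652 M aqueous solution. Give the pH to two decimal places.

pH = 3.80

Since Ka1 ≫ Ka2, the first ionization dominates [H+].
Ka1 = x²/(0.0652 − x) = 3.9 × 10^-7
x ≈ √(3.9 × 10^-7 × 0.0652) = 1.59 × 10^-4 M
pH = −log(1.59 × 10^-4) = 3.80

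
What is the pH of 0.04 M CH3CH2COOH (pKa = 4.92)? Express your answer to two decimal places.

pH = 3.16

CH3CH2COOH ⇌ CH3CH2COO- + H+
Ka = 10^(−4.92) = 1.20 × 10^-5
Ka = x²/(0.04 − x) = 1.20 × 10^-5
Neglecting x in the denominator: x = √(1.20 × 10^-5 × 0.04) = 6.93 × 10^-4 M
Check: 1.7% ionized — well under 5%, approximation valid.
pH = −log(6.93 × 10^-4) = 3.16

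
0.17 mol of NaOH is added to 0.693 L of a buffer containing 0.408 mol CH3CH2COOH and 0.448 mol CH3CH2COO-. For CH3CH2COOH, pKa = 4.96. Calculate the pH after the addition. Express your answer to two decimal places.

OH- converts CH3CH2COOH to CH3CH2COO-: CH3CH2COOH → 0.238 mol, CH3CH2COO- → 0.618 mol.
Henderson–Hasselbalch with mole ratio 0.618/0.238: pH = 4.96 + (+0.414)

pH = 5.37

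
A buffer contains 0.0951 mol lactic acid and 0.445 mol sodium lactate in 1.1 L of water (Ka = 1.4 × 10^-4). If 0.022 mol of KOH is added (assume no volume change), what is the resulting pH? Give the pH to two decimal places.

pH = 4.66

After neutralization: n(CH3CH(OH)COOH) = 0.0731 mol, n(CH3CH(OH)COO-) = 0.467 mol.
pKa = −log(1.4 × 10^-4) = 3.854
Henderson–Hasselbalch with mole ratio 0.467/0.0731: pH = 3.854 + (+0.805)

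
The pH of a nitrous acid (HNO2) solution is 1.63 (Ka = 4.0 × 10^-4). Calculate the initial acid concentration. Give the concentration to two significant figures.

[H+] = 10^(-1.63) = 2.34 × 10^-2 M = x
Ka = x²/(C₀ − x) ⇒ C₀ = x + x²/Ka
C₀ = 2.34 × 10^-2 + (2.34 × 10^-2)²/(4.0 × 10^-4) = 1.39 M

C₀ = 1.4 M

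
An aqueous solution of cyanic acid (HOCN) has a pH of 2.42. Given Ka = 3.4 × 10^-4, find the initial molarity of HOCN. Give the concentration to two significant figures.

[H+] = 10^(-2.42) = 3.80 × 10^-3 M = x
Ka = x²/(C₀ − x) ⇒ C₀ = x + x²/Ka
C₀ = 3.80 × 10^-3 + (3.80 × 10^-3)²/(3.4 × 10^-4) = 4.63 × 10^-2 M

C₀ = 4.6 × 10^-2 M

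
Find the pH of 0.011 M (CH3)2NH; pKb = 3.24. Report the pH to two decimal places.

(CH3)2NH + H2O ⇌ (CH3)2NH2+ + OH-
Kb = 10^(−3.24) = 5.75 × 10^-4
From the ICE table, Kb = x²/(0.011 − x) = 5.75 × 10^-4.
Here C₀/Kb ≈ 19.1, so the small-x approximation fails. Use the quadratic:
x = [−0.000575 + √(0.000575² + 2.53e-05)]/2 = 2.24 × 10^-3 M
pOH = −log(2.24 × 10^-3) = 2.65; pH = 14.00 − 2.65 = 11.35

pH = 11.35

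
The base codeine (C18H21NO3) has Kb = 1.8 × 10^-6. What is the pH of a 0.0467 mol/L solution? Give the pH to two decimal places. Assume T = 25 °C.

C18H21NO3 + H2O ⇌ C18H22NO3+ + OH-
Kb = [OH-]²/(0.0467 − [OH-]) = 1.8 × 10^-6
Since Kb ≪ C₀, [OH-] ≈ √(Kb·C₀) = 2.90 × 10^-4 M.
Check: 0.62% ionized — well under 5%, approximation valid.
pOH = −log(2.90 × 10^-4) = 3.54; pH = 14.00 − 3.54 = 10.46

pH = 10.46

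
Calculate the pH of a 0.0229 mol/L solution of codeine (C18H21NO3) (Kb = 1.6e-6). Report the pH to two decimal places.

pH = 10.28

C18H21NO3 + H2O ⇌ C18H22NO3+ + OH-
From the ICE table, Kb = [OH-]²/(0.0229 − [OH-]) = 1.6 × 10^-6.
Assume [OH-] ≪ 0.0229: [OH-] ≈ √(1.6 × 10^-6 × 0.0229) = 1.91 × 10^-4 M
pOH = 3.72, so pH = 14.00 − pOH = 10.28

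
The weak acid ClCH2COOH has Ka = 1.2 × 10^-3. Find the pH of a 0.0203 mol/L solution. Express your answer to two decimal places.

pH = 2.36

ClCH2COOH ⇌ ClCH2COO- + H+
Ka = [H+]²/(0.0203 − [H+]) = 1.2 × 10^-3
The 5% rule fails; solving [H+]² + Ka·[H+] − Ka·C₀ = 0 exactly:
[H+] = [−0.0012 + √(0.0012² + 9.74e-05)]/2 = 4.37 × 10^-3 M
pH = −log(4.37 × 10^-3) = 2.36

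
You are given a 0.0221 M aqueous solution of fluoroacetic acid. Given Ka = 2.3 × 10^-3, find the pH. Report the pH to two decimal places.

pH = 2.22

FCH2COOH ⇌ FCH2COO- + H+
Ka = [H+]²/(0.0221 − [H+]) = 2.3 × 10^-3
Here C₀/Ka ≈ 9.61, so the small-[H+] approximation fails. Use the quadratic:
[H+] = (−Ka + √(Ka² + 4·Ka·C₀))/2 = 6.07 × 10^-3 M
pH = −log[H+] = −log(6.07 × 10^-3) = 2.22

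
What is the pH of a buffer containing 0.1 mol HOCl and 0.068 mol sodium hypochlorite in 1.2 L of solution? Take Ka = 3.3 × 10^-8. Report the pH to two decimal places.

pKa = −log(3.3 × 10^-8) = 7.481
Using pH = pKa + log([base]/[acid]) with [base]/[acid] = 0.068/0.1:
pH = 7.481 + (-0.167) = 7.31

pH = 7.31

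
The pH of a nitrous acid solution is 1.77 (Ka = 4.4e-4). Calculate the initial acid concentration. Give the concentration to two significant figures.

[H+] = 10^(-1.77) = 1.70 × 10^-2 M = x
Ka = x²/(C₀ − x) ⇒ C₀ = x + x²/Ka
C₀ = 1.70 × 10^-2 + (1.70 × 10^-2)²/(4.4 × 10^-4) = 6.74 × 10^-1 M

C₀ = 6.7 × 10^-1 M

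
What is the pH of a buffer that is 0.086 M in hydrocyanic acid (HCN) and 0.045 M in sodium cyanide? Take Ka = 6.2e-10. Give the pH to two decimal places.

pKa = −log(6.2 × 10^-10) = 9.208
Henderson–Hasselbalch: pH = pKa + log([CN-]/[HCN]) = 9.208 + log(0.045/0.086)
pH = 9.208 + (-0.281) = 8.93

pH = 8.93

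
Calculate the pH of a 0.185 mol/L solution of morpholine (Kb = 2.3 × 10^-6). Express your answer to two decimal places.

pH = 10.81

C4H8ONH + H2O ⇌ C4H8ONH2+ + OH-
Kb = [OH-]²/(0.185 − [OH-]) = 2.3 × 10^-6
Neglecting [OH-] in the denominator: [OH-] = √(2.3 × 10^-6 × 0.185) = 6.52 × 10^-4 M
pOH = −log(6.52 × 10^-4) = 3.19; pH = 14.00 − 3.19 = 10.81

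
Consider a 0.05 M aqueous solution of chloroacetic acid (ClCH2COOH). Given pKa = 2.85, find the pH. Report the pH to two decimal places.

pH = 2.11

ClCH2COOH ⇌ ClCH2COO- + H+
Ka = 10^(−2.85) = 1.41 × 10^-3
Let x = [H+] at equilibrium. Ka = x²/(0.05 − x).
The 5% rule fails; solving x² + Ka·x − Ka·C₀ = 0 exactly:
x = (−Ka + √(Ka² + 4·Ka·C₀))/2 = 7.72 × 10^-3 M
pH = −log(7.72 × 10^-3) = 2.11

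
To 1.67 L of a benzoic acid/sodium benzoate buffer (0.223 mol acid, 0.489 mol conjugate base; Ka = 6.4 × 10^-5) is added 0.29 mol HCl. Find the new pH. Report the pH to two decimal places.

pH = 3.78

Added H+ converts C6H5COO- to C6H5COOH: C6H5COOH → 0.513 mol, C6H5COO- → 0.199 mol.
pKa = −log(6.4 × 10^-5) = 4.194
pH = pKa + log([A⁻]/[HA]) = 4.194 + log(0.199/0.513) = 4.194 -0.411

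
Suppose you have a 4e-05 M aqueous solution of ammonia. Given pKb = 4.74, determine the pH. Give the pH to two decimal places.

pH = 9.29

NH3 + H2O ⇌ NH4+ + OH-
Kb = 10^(−4.74) = 1.82 × 10^-5
From the ICE table, Kb = x²/(4e-05 − x) = 1.82 × 10^-5.
Here C₀/Kb ≈ 2.2, so the small-x approximation fails. Use the quadratic:
x = (−Kb + √(Kb² + 4·Kb·C₀))/2 = 1.94 × 10^-5 M
pOH = 4.71, so pH = 14.00 − pOH = 9.29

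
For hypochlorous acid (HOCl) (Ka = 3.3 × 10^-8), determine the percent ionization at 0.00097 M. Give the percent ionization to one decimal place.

0.6%

HOCl ⇌ OCl- + H+; let x = [H+] at equilibrium.
x ≈ √(Ka·C₀) = √(3.3 × 10^-8 × 0.00097) = 5.66 × 10^-6 M
% ionization = x/C₀ × 100% = 5.66 × 10^-6/0.00097 × 100% = 0.6%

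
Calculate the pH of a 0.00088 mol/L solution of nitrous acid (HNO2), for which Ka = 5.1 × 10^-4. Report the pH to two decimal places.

pH = 3.34

HNO2 ⇌ NO2- + H+
From the ICE table, Ka = [H+]²/(0.00088 − [H+]) = 5.1 × 10^-4.
[H+] is not negligible relative to C₀; solve [H+]² + 0.00051·[H+] − 4.49e-07 = 0.
[H+] = (−Ka + √(Ka² + 4·Ka·C₀))/2 = 4.62 × 10^-4 M
pH = −log[H+] = −log(4.62 × 10^-4) = 3.34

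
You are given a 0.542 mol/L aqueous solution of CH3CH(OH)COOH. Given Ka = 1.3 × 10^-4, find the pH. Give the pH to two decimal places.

CH3CH(OH)COOH ⇌ CH3CH(OH)COO- + H+
Ka = [H+]²/(0.542 − [H+]) = 1.3 × 10^-4
Neglecting [H+] in the denominator: [H+] = √(1.3 × 10^-4 × 0.542) = 8.39 × 10^-3 M
([H+]/C₀ = 1.5% < 5%, so the approximation holds.)
pH = −log(8.39 × 10^-3) = 2.08

pH = 2.08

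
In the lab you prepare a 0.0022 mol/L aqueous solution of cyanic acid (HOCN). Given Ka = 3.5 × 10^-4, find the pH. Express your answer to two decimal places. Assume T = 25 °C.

pH = 3.14

HOCN ⇌ OCN- + H+
From the ICE table, Ka = [H+]²/(0.0022 − [H+]) = 3.5 × 10^-4.
The 5% rule fails; solving [H+]² + Ka·[H+] − Ka·C₀ = 0 exactly:
[H+] = [−0.00035 + √(0.00035² + 3.08e-06)]/2 = 7.20 × 10^-4 M
pH = −log[H+] = −log(7.20 × 10^-4) = 3.14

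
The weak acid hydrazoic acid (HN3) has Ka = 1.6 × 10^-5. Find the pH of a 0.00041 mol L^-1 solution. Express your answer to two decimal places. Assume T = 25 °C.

HN3 ⇌ N3- + H+
From the ICE table, Ka = [H+]²/(0.00041 − [H+]) = 1.6 × 10^-5.
The 5% rule fails; solving [H+]² + Ka·[H+] − Ka·C₀ = 0 exactly:
[H+] = (−Ka + √(Ka² + 4·Ka·C₀))/2 = 7.34 × 10^-5 M
pH = −log(7.34 × 10^-5) = 4.13

pH = 4.13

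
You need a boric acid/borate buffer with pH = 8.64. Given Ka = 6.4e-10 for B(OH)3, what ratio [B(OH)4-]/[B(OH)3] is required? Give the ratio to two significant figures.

ratio = 0.28

pKa = -log(6.4 × 10^-10) = 9.194
pH = pKa + log(r) ⇒ log(r) = 8.64 − 9.194 = -0.554
r = [B(OH)4-]/[B(OH)3] = 10^(-0.554) = 0.279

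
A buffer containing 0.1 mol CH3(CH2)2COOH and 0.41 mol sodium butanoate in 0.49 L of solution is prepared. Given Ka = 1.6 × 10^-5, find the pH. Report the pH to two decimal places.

pH = 5.41

pKa = −log(1.6 × 10^-5) = 4.796
Henderson–Hasselbalch: pH = pKa + log([CH3(CH2)2COO-]/[CH3(CH2)2COOH]) = 4.796 + log(0.41/0.1)
pH = 4.796 + (+0.613) = 5.41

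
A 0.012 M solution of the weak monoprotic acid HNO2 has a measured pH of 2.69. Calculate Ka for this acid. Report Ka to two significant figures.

[H+] = 10^(-2.69) = 2.04 × 10^-3 M
At equilibrium [HA] = 0.012 − 2.04 × 10^-3 = 9.96 × 10^-3 M
Ka = [H+][A-]/[HA] = (2.04 × 10^-3)² / 9.96 × 10^-3 = 4.2 × 10^-4

Ka = 4.2 × 10^-4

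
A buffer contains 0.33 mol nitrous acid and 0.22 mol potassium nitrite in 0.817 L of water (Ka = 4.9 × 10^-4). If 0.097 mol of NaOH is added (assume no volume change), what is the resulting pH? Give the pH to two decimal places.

After neutralization: n(HNO2) = 0.233 mol, n(NO2-) = 0.317 mol.
pKa = −log(4.9 × 10^-4) = 3.310
Henderson–Hasselbalch with mole ratio 0.317/0.233: pH = 3.310 + (+0.134)

pH = 3.44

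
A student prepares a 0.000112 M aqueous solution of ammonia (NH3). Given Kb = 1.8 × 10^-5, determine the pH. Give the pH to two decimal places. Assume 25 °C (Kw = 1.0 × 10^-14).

pH = 9.57

NH3 + H2O ⇌ NH4+ + OH-
Let x = [OH-] at equilibrium. Kb = x²/(0.000112 − x).
x is not negligible relative to C₀; solve x² + 1.8e-05·x − 2.02e-09 = 0.
x = (−Kb + √(Kb² + 4·Kb·C₀))/2 = 3.68 × 10^-5 M
pOH = 4.43, so pH = 14.00 − pOH = 9.57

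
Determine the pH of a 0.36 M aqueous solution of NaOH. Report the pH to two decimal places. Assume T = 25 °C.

NaOH is a strong base; [OH-] = 0.36 M.
pOH = -log(0.36) = 0.44
pH = 14.00 - 0.44 = 13.56

pH = 13.56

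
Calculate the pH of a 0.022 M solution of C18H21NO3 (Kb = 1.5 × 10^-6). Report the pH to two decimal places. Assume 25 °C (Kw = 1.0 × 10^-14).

C18H21NO3 + H2O ⇌ C18H22NO3+ + OH-
From the ICE table, Kb = x²/(0.022 − x) = 1.5 × 10^-6.
Neglecting x in the denominator: x = √(1.5 × 10^-6 × 0.022) = 1.82 × 10^-4 M
(x/C₀ = 0.83% < 5%, so the approximation holds.)
pOH = 3.74, so pH = 14.00 − pOH = 10.26

pH = 10.26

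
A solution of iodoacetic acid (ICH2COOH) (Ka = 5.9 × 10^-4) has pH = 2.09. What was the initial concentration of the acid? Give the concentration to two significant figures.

[H+] = 10^(-2.09) = 8.13 × 10^-3 M = x
Ka = x²/(C₀ − x) ⇒ C₀ = x + x²/Ka
C₀ = 8.13 × 10^-3 + (8.13 × 10^-3)²/(5.9 × 10^-4) = 1.20 × 10^-1 M

C₀ = 1.2 × 10^-1 M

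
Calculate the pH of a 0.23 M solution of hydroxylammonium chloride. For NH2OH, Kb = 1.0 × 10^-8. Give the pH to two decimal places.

pH = 3.32

NH3OH+ is the conjugate acid of the weak base NH2OH.
Ka = Kw/Kb = 1.0×10^-14 / 1.0 × 10^-8 = 1.00 × 10^-6
Ka = [H+]²/(0.23 − [H+]) = 1.00 × 10^-6
Since Ka ≪ C₀, [H+] ≈ √(Ka·C₀) = 4.80 × 10^-4 M.
([H+]/C₀ = 0.21% < 5%, so the approximation holds.)
pH = −log[H+] = −log(4.80 × 10^-4) = 3.32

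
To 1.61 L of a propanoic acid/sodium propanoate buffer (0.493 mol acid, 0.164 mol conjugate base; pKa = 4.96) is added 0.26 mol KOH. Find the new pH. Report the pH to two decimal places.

pH = 5.22

OH- converts CH3CH2COOH to CH3CH2COO-: CH3CH2COOH → 0.233 mol, CH3CH2COO- → 0.424 mol.
pH = pKa + log([A⁻]/[HA]) = 4.96 + log(0.424/0.233) = 4.96 +0.260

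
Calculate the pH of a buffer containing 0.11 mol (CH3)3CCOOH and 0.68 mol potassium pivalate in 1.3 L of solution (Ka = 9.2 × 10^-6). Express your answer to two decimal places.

pH = 5.83

pKa = −log(9.2 × 10^-6) = 5.036
Henderson–Hasselbalch: pH = pKa + log([(CH3)3CCOO-]/[(CH3)3CCOOH]) = 5.036 + log(0.68/0.11)
pH = 5.036 + (+0.791) = 5.83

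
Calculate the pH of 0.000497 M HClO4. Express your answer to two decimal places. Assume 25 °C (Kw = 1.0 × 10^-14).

HClO4 is a strong acid and dissociates completely, so [H+] = 0.000497 M.
pH = -log(0.000497) = 3.30

pH = 3.30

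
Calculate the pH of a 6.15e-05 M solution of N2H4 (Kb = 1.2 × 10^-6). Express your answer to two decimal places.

N2H4 + H2O ⇌ N2H5+ + OH-
Kb = x²/(6.15e-05 − x) = 1.2 × 10^-6
The 5% rule fails; solving x² + Kb·x − Kb·C₀ = 0 exactly:
x = (−Kb + √(Kb² + 4·Kb·C₀))/2 = 8.01 × 10^-6 M
pOH = 5.10, so pH = 14.00 − pOH = 8.90

pH = 8.90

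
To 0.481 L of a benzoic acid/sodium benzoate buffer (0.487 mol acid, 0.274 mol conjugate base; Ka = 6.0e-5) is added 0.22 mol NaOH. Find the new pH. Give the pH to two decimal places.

OH- converts C6H5COOH to C6H5COO-: C6H5COOH → 0.267 mol, C6H5COO- → 0.494 mol.
pKa = −log(6.0 × 10^-5) = 4.222
Henderson–Hasselbalch with mole ratio 0.494/0.267: pH = 4.222 + (+0.267)

pH = 4.49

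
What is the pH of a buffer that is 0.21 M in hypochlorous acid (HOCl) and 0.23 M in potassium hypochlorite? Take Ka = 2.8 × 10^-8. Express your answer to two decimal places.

pH = 7.59

pKa = −log(2.8 × 10^-8) = 7.553
Using pH = pKa + log([base]/[acid]) with [base]/[acid] = 0.23/0.21:
pH = 7.553 + (+0.040) = 7.59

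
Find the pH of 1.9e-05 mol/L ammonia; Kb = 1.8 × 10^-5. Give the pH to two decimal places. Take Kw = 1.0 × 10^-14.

NH3 + H2O ⇌ NH4+ + OH-
Let x = [OH-] at equilibrium. Kb = x²/(1.9e-05 − x).
The 5% rule fails; solving x² + Kb·x − Kb·C₀ = 0 exactly:
x = [−1.8e-05 + √(1.8e-05² + 1.37e-09)]/2 = 1.16 × 10^-5 M
pOH = 4.94, so pH = 14.00 − pOH = 9.06

pH = 9.06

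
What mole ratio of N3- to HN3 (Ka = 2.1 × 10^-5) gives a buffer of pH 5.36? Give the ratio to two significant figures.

ratio = 4.8

pKa = -log(2.1 × 10^-5) = 4.678
pH = pKa + log(r) ⇒ log(r) = 5.36 − 4.678 = +0.682
r = [N3-]/[HN3] = 10^(+0.682) = 4.81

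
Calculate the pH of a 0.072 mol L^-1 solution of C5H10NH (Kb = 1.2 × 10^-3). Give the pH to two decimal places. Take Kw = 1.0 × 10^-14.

pH = 11.94

C5H10NH + H2O ⇌ C5H10NH2+ + OH-
Kb = x²/(0.072 − x) = 1.2 × 10^-3
x is not negligible relative to C₀; solve x² + 0.0012·x − 8.64e-05 = 0.
x = (−Kb + √(Kb² + 4·Kb·C₀))/2 = 8.71 × 10^-3 M
pOH = 2.06, so pH = 14.00 − pOH = 11.94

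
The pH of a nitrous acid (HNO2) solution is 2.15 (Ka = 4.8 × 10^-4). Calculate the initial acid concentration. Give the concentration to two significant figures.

C₀ = 1.1 × 10^-1 M

[H+] = 10^(-2.15) = 7.08 × 10^-3 M = x
Ka = x²/(C₀ − x) ⇒ C₀ = x + x²/Ka
C₀ = 7.08 × 10^-3 + (7.08 × 10^-3)²/(4.8 × 10^-4) = 1.12 × 10^-1 M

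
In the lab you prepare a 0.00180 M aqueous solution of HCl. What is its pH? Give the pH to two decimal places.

pH = 2.74

HCl is a strong acid and dissociates completely, so [H+] = 0.00180 M.
pH = -log(0.0018) = 2.74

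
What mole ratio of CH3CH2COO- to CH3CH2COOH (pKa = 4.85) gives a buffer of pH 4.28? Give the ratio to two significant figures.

pH = pKa + log(r) ⇒ log(r) = 4.28 − 4.85 = -0.57
r = [CH3CH2COO-]/[CH3CH2COOH] = 10^(-0.57) = 0.269

ratio = 0.27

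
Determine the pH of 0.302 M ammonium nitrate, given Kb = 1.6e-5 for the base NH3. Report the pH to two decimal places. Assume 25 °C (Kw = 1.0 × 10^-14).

NH4+ is the conjugate acid of the weak base NH3.
Ka = Kw/Kb = 1.0×10^-14 / 1.6 × 10^-5 = 6.25 × 10^-10
From the ICE table, Ka = [H+]²/(0.302 − [H+]) = 6.25 × 10^-10.
Assume [H+] ≪ 0.302: [H+] ≈ √(6.25 × 10^-10 × 0.302) = 1.37 × 10^-5 M
pH = −log[H+] = −log(1.37 × 10^-5) = 4.86

pH = 4.86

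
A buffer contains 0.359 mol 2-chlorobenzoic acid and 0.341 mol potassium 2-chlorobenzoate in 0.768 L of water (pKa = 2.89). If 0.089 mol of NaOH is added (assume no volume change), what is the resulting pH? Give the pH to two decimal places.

pH = 3.09

OH- converts ClC6H4COOH to ClC6H4COO-: ClC6H4COOH → 0.27 mol, ClC6H4COO- → 0.43 mol.
pH = pKa + log([A⁻]/[HA]) = 2.89 + log(0.43/0.27) = 2.89 +0.202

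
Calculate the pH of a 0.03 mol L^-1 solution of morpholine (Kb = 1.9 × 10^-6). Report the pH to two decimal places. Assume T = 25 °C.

C4H8ONH + H2O ⇌ C4H8ONH2+ + OH-
From the ICE table, Kb = x²/(0.03 − x) = 1.9 × 10^-6.
Since Kb ≪ C₀, x ≈ √(Kb·C₀) = 2.39 × 10^-4 M.
Check: 0.8% ionized — well under 5%, approximation valid.
pOH = −log(2.39 × 10^-4) = 3.62; pH = 14.00 − 3.62 = 10.38

pH = 10.38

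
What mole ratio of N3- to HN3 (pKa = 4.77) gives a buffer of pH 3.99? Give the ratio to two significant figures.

pH = pKa + log(r) ⇒ log(r) = 3.99 − 4.77 = -0.78
r = [N3-]/[HN3] = 10^(-0.78) = 0.166

ratio = 0.17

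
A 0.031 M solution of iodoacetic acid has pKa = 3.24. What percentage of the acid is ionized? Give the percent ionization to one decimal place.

ICH2COOH ⇌ ICH2COO- + H+; let x = [H+] at equilibrium.
Ka = 10^(−3.24) = 5.75 × 10^-4
Solve x² + 0.000575x − 1.78e-05 = 0 → x = 3.94 × 10^-3 M
% ionization = x/C₀ × 100% = 3.94 × 10^-3/0.031 × 100% = 12.7%

12.7%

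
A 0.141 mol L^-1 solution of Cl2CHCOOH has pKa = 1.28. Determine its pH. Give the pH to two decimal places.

pH = 1.20

Cl2CHCOOH ⇌ Cl2CHCOO- + H+
Ka = 10^(−1.28) = 5.25 × 10^-2
From the ICE table, Ka = x²/(0.141 − x) = 5.25 × 10^-2.
Here C₀/Ka ≈ 2.69, so the small-x approximation fails. Use the quadratic:
x = (−Ka + √(Ka² + 4·Ka·C₀))/2 = 6.37 × 10^-2 M
pH = −log(6.37 × 10^-2) = 1.20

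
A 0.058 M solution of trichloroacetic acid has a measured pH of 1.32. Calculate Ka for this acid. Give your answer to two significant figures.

Ka = 2.3 × 10^-1

[H+] = 10^(-1.32) = 4.79 × 10^-2 M
At equilibrium [HA] = 0.058 − 4.79 × 10^-2 = 1.01 × 10^-2 M
Ka = [H+][A-]/[HA] = (4.79 × 10^-2)² / 1.01 × 10^-2 = 2.3 × 10^-1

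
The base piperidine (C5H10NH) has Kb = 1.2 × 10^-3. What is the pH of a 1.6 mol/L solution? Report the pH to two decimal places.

pH = 12.64

C5H10NH + H2O ⇌ C5H10NH2+ + OH-
Kb = [OH-]²/(1.6 − [OH-]) = 1.2 × 10^-3
Assume [OH-] ≪ 1.6: [OH-] ≈ √(1.2 × 10^-3 × 1.6) = 4.38 × 10^-2 M
Check: 2.7% ionized — well under 5%, approximation valid.
pOH = −log(4.38 × 10^-2) = 1.36; pH = 14.00 − 1.36 = 12.64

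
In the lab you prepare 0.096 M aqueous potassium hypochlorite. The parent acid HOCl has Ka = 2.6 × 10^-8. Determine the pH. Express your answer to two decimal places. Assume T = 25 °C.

OCl- is the conjugate base of the weak acid HOCl.
Kb = Kw/Ka = 1.0×10^-14 / 2.6 × 10^-8 = 3.85 × 10^-7
Let x = [OH-] at equilibrium. Kb = x²/(0.096 − x).
Since Kb ≪ C₀, x ≈ √(Kb·C₀) = 1.92 × 10^-4 M.
pOH = −log(1.92 × 10^-4) = 3.72; pH = 14.00 − 3.72 = 10.28

pH = 10.28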